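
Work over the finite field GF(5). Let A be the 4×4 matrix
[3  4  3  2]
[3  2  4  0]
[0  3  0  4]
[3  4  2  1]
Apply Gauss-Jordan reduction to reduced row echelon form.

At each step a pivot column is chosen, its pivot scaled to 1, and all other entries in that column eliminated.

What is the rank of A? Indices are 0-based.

rank = 4

[1] R0 /= 3  ⇒  (1, 3, 1, 4)
     R1 -= 3·R0  ⇒  (0, 3, 1, 3)
     R3 -= 3·R0  ⇒  (0, 0, 4, 4)
[2] R1 /= 3  ⇒  (0, 1, 2, 1)
     R0 -= 3·R1  ⇒  (1, 0, 0, 1)
     R2 -= 3·R1  ⇒  (0, 0, 4, 1)
[3] R2 /= 4  ⇒  (0, 0, 1, 4)
     R1 -= 2·R2  ⇒  (0, 1, 0, 3)
     R3 -= 4·R2  ⇒  (0, 0, 0, 3)
[4] R3 /= 3  ⇒  (0, 0, 0, 1)
     R0 -= 1·R3  ⇒  (1, 0, 0, 0)
     R1 -= 3·R3  ⇒  (0, 1, 0, 0)
     R2 -= 4·R3  ⇒  (0, 0, 1, 0)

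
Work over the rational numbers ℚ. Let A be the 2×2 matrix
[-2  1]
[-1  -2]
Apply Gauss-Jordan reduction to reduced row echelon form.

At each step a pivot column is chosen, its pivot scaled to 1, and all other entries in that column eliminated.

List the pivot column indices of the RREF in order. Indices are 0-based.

pivot(0,0)=-2: scale R0 → (1, -1/2)
  clear (1,0): R1 −= (-1)R0 → (0, -5/2)
pivot(1,1)=-5/2: scale R1 → (0, 1)
  clear (0,1): R0 −= (-1/2)R1 → (1, 0)

pivot columns: 0, 1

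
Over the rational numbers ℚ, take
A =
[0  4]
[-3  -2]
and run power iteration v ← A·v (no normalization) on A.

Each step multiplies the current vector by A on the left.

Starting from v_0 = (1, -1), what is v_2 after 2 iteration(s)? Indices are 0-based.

v_2 = (-4, 14)

v_0 = (1, -1).
v_1 = A·v_0 = (-4, -1).
v_2 = A·v_1 = (-4, 14).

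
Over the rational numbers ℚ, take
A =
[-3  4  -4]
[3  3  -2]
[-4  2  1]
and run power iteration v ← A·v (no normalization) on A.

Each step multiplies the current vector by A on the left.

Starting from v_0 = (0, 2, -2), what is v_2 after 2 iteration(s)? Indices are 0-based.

v_2 = (-16, 74, -42)

v_0 = (0, 2, -2).
v_1 = A·v_0 = (16, 10, 2).
v_2 = A·v_1 = (-16, 74, -42).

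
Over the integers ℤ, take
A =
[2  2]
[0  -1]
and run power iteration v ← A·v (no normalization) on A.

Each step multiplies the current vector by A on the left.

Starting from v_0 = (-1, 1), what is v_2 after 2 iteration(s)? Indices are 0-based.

v_2 = (-2, 1)

v_0 = (-1, 1).
v_1 = A·v_0 = (0, -1).
v_2 = A·v_1 = (-2, 1).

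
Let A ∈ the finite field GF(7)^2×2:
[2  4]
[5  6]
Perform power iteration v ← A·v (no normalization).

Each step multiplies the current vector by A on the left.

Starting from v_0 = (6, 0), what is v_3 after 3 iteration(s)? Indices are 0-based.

v_0 = (6, 0).
v_1 = A·v_0 = (5, 2).
v_2 = A·v_1 = (4, 2).
v_3 = A·v_2 = (2, 4).

v_3 = (2, 4)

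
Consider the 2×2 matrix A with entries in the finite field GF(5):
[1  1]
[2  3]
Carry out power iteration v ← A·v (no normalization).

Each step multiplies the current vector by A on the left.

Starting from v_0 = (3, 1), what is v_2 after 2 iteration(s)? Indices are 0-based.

v_2 = (3, 0)

v_0 = (3, 1).
v_1 = A·v_0 = (4, 4).
v_2 = A·v_1 = (3, 0).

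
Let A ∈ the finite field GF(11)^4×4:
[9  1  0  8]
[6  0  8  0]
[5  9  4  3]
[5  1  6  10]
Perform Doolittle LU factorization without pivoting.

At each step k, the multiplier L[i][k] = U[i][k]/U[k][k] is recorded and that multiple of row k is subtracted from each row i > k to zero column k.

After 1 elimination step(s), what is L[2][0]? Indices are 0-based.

k=0: U[0][0]=9
  eliminate (1,0): mult=8, new row 1: (0, 3, 8, 2); set L[1][0]=8
  eliminate (2,0): mult=3, new row 2: (0, 6, 4, 1); set L[2][0]=3
  eliminate (3,0): mult=3, new row 3: (0, 9, 6, 8); set L[3][0]=3

L[2][0] = 3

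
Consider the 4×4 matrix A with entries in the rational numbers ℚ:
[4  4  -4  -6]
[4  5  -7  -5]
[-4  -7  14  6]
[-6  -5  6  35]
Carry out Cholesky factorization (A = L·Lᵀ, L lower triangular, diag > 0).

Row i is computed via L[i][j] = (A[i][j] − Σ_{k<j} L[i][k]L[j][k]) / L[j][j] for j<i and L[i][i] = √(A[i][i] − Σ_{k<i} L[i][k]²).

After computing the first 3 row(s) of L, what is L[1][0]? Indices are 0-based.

Step 1: L[0][0] = √(4) = 2.
  L[1][0] = (4) / L[0][0] = 2.
Step 2: L[1][1] = √(1) = 1.
  L[2][0] = (-4) / L[0][0] = -2.
  L[2][1] = (-3) / L[1][1] = -3.
Step 3: L[2][2] = √(1) = 1.

L[1][0] = 2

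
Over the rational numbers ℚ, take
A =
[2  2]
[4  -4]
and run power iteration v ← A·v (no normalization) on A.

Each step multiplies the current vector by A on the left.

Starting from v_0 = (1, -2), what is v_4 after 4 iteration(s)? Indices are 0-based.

v_0 = (1, -2).
v_1 = A·v_0 = (-2, 12).
v_2 = A·v_1 = (20, -56).
v_3 = A·v_2 = (-72, 304).
v_4 = A·v_3 = (464, -1504).

v_4 = (464, -1504)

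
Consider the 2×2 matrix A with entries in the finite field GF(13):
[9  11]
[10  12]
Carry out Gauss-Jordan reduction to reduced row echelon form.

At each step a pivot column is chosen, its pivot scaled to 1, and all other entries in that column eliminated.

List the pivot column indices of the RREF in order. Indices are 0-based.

pivot columns: 0, 1

[1] R0 /= 9  ⇒  (1, 7)
     R1 -= 10·R0  ⇒  (0, 7)
[2] R1 /= 7  ⇒  (0, 1)
     R0 -= 7·R1  ⇒  (1, 0)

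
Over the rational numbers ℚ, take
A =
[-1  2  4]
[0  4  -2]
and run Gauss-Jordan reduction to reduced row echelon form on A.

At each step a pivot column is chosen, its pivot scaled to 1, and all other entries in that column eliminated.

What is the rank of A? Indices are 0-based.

[1] R0 /= -1  ⇒  (1, -2, -4)
[2] R1 /= 4  ⇒  (0, 1, -1/2)
     R0 -= -2·R1  ⇒  (1, 0, -5)

rank = 2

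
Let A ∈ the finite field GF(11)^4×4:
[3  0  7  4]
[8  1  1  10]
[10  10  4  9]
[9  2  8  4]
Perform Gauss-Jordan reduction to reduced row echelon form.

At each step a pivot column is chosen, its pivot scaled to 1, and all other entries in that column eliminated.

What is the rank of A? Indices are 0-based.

[1] R0 /= 3  ⇒  (1, 0, 6, 5)
     R1 -= 8·R0  ⇒  (0, 1, 8, 3)
     R2 -= 10·R0  ⇒  (0, 10, 10, 3)
     R3 -= 9·R0  ⇒  (0, 2, 9, 3)
[2] R1 /= 1  ⇒  (0, 1, 8, 3)
     R2 -= 10·R1  ⇒  (0, 0, 7, 6)
     R3 -= 2·R1  ⇒  (0, 0, 4, 8)
[3] R2 /= 7  ⇒  (0, 0, 1, 4)
     R0 -= 6·R2  ⇒  (1, 0, 0, 3)
     R1 -= 8·R2  ⇒  (0, 1, 0, 4)
     R3 -= 4·R2  ⇒  (0, 0, 0, 3)
[4] R3 /= 3  ⇒  (0, 0, 0, 1)
     R0 -= 3·R3  ⇒  (1, 0, 0, 0)
     R1 -= 4·R3  ⇒  (0, 1, 0, 0)
     R2 -= 4·R3  ⇒  (0, 0, 1, 0)

rank = 4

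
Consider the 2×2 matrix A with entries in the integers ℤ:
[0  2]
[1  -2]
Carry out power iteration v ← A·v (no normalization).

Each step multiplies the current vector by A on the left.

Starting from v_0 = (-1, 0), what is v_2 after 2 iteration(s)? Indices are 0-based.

v_2 = (-2, 2)

v_0 = (-1, 0).
v_1 = A·v_0 = (0, -1).
v_2 = A·v_1 = (-2, 2).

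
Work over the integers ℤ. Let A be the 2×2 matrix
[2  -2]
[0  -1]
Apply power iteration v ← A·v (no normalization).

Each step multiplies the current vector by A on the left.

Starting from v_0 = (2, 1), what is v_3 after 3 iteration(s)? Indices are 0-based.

v_3 = (10, -1)

v_0 = (2, 1).
v_1 = A·v_0 = (2, -1).
v_2 = A·v_1 = (6, 1).
v_3 = A·v_2 = (10, -1).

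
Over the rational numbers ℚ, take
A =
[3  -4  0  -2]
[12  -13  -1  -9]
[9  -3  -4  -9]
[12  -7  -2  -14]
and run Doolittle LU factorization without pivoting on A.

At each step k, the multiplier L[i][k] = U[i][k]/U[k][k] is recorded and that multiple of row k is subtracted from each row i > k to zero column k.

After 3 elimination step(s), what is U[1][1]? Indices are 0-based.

U[1][1] = 3

Step 1: pivot at (0,0) is 3.
  row1 ← row1 − (4)·row0  ⇒  L[1][0]=4, U row1=(0, 3, -1, -1)
  row2 ← row2 − (3)·row0  ⇒  L[2][0]=3, U row2=(0, 9, -4, -3)
  row3 ← row3 − (4)·row0  ⇒  L[3][0]=4, U row3=(0, 9, -2, -6)
Step 2: pivot at (1,1) is 3.
  row2 ← row2 − (3)·row1  ⇒  L[2][1]=3, U row2=(0, 0, -1, 0)
  row3 ← row3 − (3)·row1  ⇒  L[3][1]=3, U row3=(0, 0, 1, -3)
Step 3: pivot at (2,2) is -1.
  row3 ← row3 − (-1)·row2  ⇒  L[3][2]=-1, U row3=(0, 0, 0, -3)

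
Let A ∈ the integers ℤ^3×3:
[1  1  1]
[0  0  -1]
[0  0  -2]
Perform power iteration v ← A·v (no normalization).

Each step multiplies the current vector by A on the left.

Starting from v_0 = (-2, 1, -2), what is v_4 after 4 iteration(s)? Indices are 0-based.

v_4 = (15, -16, -32)

v_0 = (-2, 1, -2).
v_1 = A·v_0 = (-3, 2, 4).
v_2 = A·v_1 = (3, -4, -8).
v_3 = A·v_2 = (-9, 8, 16).
v_4 = A·v_3 = (15, -16, -32).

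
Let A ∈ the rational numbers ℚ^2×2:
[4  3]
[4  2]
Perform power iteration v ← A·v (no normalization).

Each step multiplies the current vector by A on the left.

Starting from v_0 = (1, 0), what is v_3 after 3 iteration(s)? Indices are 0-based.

v_0 = (1, 0).
v_1 = A·v_0 = (4, 4).
v_2 = A·v_1 = (28, 24).
v_3 = A·v_2 = (184, 160).

v_3 = (184, 160)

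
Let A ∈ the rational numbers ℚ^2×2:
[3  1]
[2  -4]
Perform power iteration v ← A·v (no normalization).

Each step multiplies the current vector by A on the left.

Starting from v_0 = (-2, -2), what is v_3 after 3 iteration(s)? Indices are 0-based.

v_0 = (-2, -2).
v_1 = A·v_0 = (-8, 4).
v_2 = A·v_1 = (-20, -32).
v_3 = A·v_2 = (-92, 88).

v_3 = (-92, 88)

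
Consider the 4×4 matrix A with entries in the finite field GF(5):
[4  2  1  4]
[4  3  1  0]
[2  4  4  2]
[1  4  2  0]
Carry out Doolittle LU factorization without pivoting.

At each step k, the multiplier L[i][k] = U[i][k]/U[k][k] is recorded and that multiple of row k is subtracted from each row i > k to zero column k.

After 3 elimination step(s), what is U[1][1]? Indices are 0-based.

U[1][1] = 1

k=0: U[0][0]=4
  eliminate (1,0): mult=1, new row 1: (0, 1, 0, 1); set L[1][0]=1
  eliminate (2,0): mult=3, new row 2: (0, 3, 1, 0); set L[2][0]=3
  eliminate (3,0): mult=4, new row 3: (0, 1, 3, 4); set L[3][0]=4
k=1: U[1][1]=1
  eliminate (2,1): mult=3, new row 2: (0, 0, 1, 2); set L[2][1]=3
  eliminate (3,1): mult=1, new row 3: (0, 0, 3, 3); set L[3][1]=1
k=2: U[2][2]=1
  eliminate (3,2): mult=3, new row 3: (0, 0, 0, 2); set L[3][2]=3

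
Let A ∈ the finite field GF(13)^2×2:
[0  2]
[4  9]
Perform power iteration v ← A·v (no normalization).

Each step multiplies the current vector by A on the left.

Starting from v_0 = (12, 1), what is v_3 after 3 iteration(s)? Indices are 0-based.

v_0 = (12, 1).
v_1 = A·v_0 = (2, 5).
v_2 = A·v_1 = (10, 1).
v_3 = A·v_2 = (2, 10).

v_3 = (2, 10)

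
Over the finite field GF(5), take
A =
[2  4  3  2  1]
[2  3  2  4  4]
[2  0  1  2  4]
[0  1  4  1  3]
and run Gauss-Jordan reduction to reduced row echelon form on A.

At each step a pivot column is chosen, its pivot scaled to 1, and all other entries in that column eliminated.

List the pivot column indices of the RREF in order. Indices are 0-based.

pivot columns: 0, 1, 2, 4

step 1: normalize row 0 (÷2) = (1, 2, 4, 1, 3)
  row 1: subtract 2×row0 = (0, 4, 4, 2, 3)
  row 2: subtract 2×row0 = (0, 1, 3, 0, 3)
step 2: normalize row 1 (÷4) = (0, 1, 1, 3, 2)
  row 0: subtract 2×row1 = (1, 0, 2, 0, 4)
  row 2: subtract 1×row1 = (0, 0, 2, 2, 1)
  row 3: subtract 1×row1 = (0, 0, 3, 3, 1)
step 3: normalize row 2 (÷2) = (0, 0, 1, 1, 3)
  row 0: subtract 2×row2 = (1, 0, 0, 3, 3)
  row 1: subtract 1×row2 = (0, 1, 0, 2, 4)
  row 3: subtract 3×row2 = (0, 0, 0, 0, 2)
skip col 3 (zero from row 3)
step 4: normalize row 3 (÷2) = (0, 0, 0, 0, 1)
  row 0: subtract 3×row3 = (1, 0, 0, 3, 0)
  row 1: subtract 4×row3 = (0, 1, 0, 2, 0)
  row 2: subtract 3×row3 = (0, 0, 1, 1, 0)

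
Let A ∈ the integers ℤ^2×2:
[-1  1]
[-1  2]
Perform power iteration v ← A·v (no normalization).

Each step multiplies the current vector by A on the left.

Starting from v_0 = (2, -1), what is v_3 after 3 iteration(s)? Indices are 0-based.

v_3 = (-4, -9)

v_0 = (2, -1).
v_1 = A·v_0 = (-3, -4).
v_2 = A·v_1 = (-1, -5).
v_3 = A·v_2 = (-4, -9).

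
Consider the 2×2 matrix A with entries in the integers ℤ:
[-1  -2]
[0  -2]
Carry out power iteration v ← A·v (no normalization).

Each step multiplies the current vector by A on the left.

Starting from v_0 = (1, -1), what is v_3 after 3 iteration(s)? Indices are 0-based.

v_0 = (1, -1).
v_1 = A·v_0 = (1, 2).
v_2 = A·v_1 = (-5, -4).
v_3 = A·v_2 = (13, 8).

v_3 = (13, 8)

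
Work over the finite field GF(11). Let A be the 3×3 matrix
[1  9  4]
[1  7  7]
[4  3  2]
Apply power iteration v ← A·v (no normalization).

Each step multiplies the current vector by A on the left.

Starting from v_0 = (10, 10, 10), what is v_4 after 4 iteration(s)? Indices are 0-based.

v_4 = (6, 7, 9)

v_0 = (10, 10, 10).
v_1 = A·v_0 = (8, 7, 2).
v_2 = A·v_1 = (2, 5, 2).
v_3 = A·v_2 = (0, 7, 5).
v_4 = A·v_3 = (6, 7, 9).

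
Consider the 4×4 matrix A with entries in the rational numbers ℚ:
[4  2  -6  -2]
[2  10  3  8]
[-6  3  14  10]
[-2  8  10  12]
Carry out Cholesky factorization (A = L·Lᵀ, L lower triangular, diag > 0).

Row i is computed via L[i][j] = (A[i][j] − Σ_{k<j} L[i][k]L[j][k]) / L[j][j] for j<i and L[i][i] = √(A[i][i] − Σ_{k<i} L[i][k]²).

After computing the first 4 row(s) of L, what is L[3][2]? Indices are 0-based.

L[3][2] = 1

Step 1: L[0][0] = √(4) = 2.
  L[1][0] = (2) / L[0][0] = 1.
Step 2: L[1][1] = √(9) = 3.
  L[2][0] = (-6) / L[0][0] = -3.
  L[2][1] = (6) / L[1][1] = 2.
Step 3: L[2][2] = √(1) = 1.
  L[3][0] = (-2) / L[0][0] = -1.
  L[3][1] = (9) / L[1][1] = 3.
  L[3][2] = (1) / L[2][2] = 1.
Step 4: L[3][3] = √(1) = 1.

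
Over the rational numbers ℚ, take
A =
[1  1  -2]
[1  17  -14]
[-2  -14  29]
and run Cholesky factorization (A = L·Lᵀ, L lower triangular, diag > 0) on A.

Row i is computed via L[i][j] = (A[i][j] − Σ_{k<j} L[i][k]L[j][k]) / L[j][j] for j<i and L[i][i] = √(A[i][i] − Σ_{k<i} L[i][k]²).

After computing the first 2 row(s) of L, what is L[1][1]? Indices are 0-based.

Step 1: L[0][0] = √(1) = 1.
  L[1][0] = (1) / L[0][0] = 1.
Step 2: L[1][1] = √(16) = 4.

L[1][1] = 4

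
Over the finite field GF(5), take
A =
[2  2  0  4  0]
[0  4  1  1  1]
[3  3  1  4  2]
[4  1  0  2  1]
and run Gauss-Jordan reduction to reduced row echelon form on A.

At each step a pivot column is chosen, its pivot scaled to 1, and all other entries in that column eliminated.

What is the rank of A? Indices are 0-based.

rank = 4

pivot(0,0)=2: scale R0 → (1, 1, 0, 2, 0)
  clear (2,0): R2 −= (3)R0 → (0, 0, 1, 3, 2)
  clear (3,0): R3 −= (4)R0 → (0, 2, 0, 4, 1)
pivot(1,1)=4: scale R1 → (0, 1, 4, 4, 4)
  clear (0,1): R0 −= (1)R1 → (1, 0, 1, 3, 1)
  clear (3,1): R3 −= (2)R1 → (0, 0, 2, 1, 3)
pivot(2,2)=1: scale R2 → (0, 0, 1, 3, 2)
  clear (0,2): R0 −= (1)R2 → (1, 0, 0, 0, 4)
  clear (1,2): R1 −= (4)R2 → (0, 1, 0, 2, 1)
  clear (3,2): R3 −= (2)R2 → (0, 0, 0, 0, 4)
col 3: no nonzero at/below row 3; advance.
pivot(3,4)=4: scale R3 → (0, 0, 0, 0, 1)
  clear (0,4): R0 −= (4)R3 → (1, 0, 0, 0, 0)
  clear (1,4): R1 −= (1)R3 → (0, 1, 0, 2, 0)
  clear (2,4): R2 −= (2)R3 → (0, 0, 1, 3, 0)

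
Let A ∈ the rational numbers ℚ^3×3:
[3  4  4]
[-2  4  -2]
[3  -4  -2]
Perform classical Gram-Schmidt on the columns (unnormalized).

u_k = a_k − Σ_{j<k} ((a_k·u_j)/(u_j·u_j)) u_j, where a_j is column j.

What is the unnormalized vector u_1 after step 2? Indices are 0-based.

u_1 = (56/11, 36/11, -32/11)

Step 1: u_0 = a_0 = (3, -2, 3).
Step 2: u_1 = a_1 − (-4/11)·u_0 = (56/11, 36/11, -32/11).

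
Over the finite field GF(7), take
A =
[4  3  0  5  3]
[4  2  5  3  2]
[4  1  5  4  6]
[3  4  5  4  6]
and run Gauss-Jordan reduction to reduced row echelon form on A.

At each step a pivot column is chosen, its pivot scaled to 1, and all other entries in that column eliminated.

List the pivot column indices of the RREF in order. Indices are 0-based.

pivot(0,0)=4: scale R0 → (1, 6, 0, 3, 6)
  clear (1,0): R1 −= (4)R0 → (0, 6, 5, 5, 6)
  clear (2,0): R2 −= (4)R0 → (0, 5, 5, 6, 3)
  clear (3,0): R3 −= (3)R0 → (0, 0, 5, 2, 2)
pivot(1,1)=6: scale R1 → (0, 1, 2, 2, 1)
  clear (0,1): R0 −= (6)R1 → (1, 0, 2, 5, 0)
  clear (2,1): R2 −= (5)R1 → (0, 0, 2, 3, 5)
pivot(2,2)=2: scale R2 → (0, 0, 1, 5, 6)
  clear (0,2): R0 −= (2)R2 → (1, 0, 0, 2, 2)
  clear (1,2): R1 −= (2)R2 → (0, 1, 0, 6, 3)
  clear (3,2): R3 −= (5)R2 → (0, 0, 0, 5, 0)
pivot(3,3)=5: scale R3 → (0, 0, 0, 1, 0)
  clear (0,3): R0 −= (2)R3 → (1, 0, 0, 0, 2)
  clear (1,3): R1 −= (6)R3 → (0, 1, 0, 0, 3)
  clear (2,3): R2 −= (5)R3 → (0, 0, 1, 0, 6)

pivot columns: 0, 1, 2, 3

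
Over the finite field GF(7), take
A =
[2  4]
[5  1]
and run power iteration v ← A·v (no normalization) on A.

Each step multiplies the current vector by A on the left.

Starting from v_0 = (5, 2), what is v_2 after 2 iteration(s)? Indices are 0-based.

v_2 = (4, 5)

v_0 = (5, 2).
v_1 = A·v_0 = (4, 6).
v_2 = A·v_1 = (4, 5).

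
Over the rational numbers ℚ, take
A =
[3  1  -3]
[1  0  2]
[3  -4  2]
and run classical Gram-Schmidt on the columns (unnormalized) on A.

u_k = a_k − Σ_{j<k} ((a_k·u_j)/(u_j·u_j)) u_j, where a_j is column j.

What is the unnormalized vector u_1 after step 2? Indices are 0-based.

Step 1: u_0 = a_0 = (3, 1, 3).
Step 2: u_1 = a_1 − (-9/19)·u_0 = (46/19, 9/19, -49/19).

u_1 = (46/19, 9/19, -49/19)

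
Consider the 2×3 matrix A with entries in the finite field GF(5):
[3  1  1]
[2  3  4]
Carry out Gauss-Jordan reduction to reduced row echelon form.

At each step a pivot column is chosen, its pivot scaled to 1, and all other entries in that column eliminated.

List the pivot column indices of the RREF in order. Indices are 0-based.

pivot columns: 0, 1

step 1: normalize row 0 (÷3) = (1, 2, 2)
  row 1: subtract 2×row0 = (0, 4, 0)
step 2: normalize row 1 (÷4) = (0, 1, 0)
  row 0: subtract 2×row1 = (1, 0, 2)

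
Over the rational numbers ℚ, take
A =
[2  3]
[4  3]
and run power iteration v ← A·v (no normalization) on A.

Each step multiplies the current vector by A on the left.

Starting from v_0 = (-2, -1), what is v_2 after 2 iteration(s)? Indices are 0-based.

v_0 = (-2, -1).
v_1 = A·v_0 = (-7, -11).
v_2 = A·v_1 = (-47, -61).

v_2 = (-47, -61)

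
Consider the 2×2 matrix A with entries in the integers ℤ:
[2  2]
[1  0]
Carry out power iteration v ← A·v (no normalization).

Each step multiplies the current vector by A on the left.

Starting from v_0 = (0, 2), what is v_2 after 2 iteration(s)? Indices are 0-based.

v_0 = (0, 2).
v_1 = A·v_0 = (4, 0).
v_2 = A·v_1 = (8, 4).

v_2 = (8, 4)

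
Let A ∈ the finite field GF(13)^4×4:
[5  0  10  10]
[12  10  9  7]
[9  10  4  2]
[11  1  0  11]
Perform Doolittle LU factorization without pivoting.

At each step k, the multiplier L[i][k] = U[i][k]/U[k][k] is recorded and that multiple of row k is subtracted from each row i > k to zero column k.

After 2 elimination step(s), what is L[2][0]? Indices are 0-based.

k=0: U[0][0]=5
  eliminate (1,0): mult=5, new row 1: (0, 10, 11, 9); set L[1][0]=5
  eliminate (2,0): mult=7, new row 2: (0, 10, 12, 10); set L[2][0]=7
  eliminate (3,0): mult=10, new row 3: (0, 1, 4, 2); set L[3][0]=10
k=1: U[1][1]=10
  eliminate (2,1): mult=1, new row 2: (0, 0, 1, 1); set L[2][1]=1
  eliminate (3,1): mult=4, new row 3: (0, 0, 12, 5); set L[3][1]=4

L[2][0] = 7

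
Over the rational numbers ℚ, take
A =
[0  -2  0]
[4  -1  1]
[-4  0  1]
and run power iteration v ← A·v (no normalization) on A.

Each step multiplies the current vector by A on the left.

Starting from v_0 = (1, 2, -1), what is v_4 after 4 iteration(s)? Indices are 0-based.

v_0 = (1, 2, -1).
v_1 = A·v_0 = (-4, 1, -5).
v_2 = A·v_1 = (-2, -22, 11).
v_3 = A·v_2 = (44, 25, 19).
v_4 = A·v_3 = (-50, 170, -157).

v_4 = (-50, 170, -157)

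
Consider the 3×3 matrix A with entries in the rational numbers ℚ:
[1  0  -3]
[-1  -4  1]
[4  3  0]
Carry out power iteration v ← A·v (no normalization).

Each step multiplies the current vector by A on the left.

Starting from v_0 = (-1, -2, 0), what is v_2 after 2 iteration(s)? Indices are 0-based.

v_2 = (29, -45, 23)

v_0 = (-1, -2, 0).
v_1 = A·v_0 = (-1, 9, -10).
v_2 = A·v_1 = (29, -45, 23).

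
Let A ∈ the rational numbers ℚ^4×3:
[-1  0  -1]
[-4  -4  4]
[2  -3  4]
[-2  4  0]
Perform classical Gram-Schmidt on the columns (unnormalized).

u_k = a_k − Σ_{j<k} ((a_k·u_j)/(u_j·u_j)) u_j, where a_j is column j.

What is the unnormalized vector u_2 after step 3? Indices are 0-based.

u_2 = (-1252/1021, 416/1021, 2488/1021, 2282/1021)

Step 1: u_0 = a_0 = (-1, -4, 2, -2).
Step 2: u_1 = a_1 − (2/25)·u_0 = (2/25, -92/25, -79/25, 104/25).
Step 3: u_2 = a_2 − (-7/25)·u_0 − (-686/1021)·u_1 = (-1252/1021, 416/1021, 2488/1021, 2282/1021).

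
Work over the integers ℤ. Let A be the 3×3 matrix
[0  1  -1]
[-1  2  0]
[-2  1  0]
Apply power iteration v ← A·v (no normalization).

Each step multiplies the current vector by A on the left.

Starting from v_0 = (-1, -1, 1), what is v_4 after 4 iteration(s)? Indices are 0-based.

v_0 = (-1, -1, 1).
v_1 = A·v_0 = (-2, -1, 1).
v_2 = A·v_1 = (-2, 0, 3).
v_3 = A·v_2 = (-3, 2, 4).
v_4 = A·v_3 = (-2, 7, 8).

v_4 = (-2, 7, 8)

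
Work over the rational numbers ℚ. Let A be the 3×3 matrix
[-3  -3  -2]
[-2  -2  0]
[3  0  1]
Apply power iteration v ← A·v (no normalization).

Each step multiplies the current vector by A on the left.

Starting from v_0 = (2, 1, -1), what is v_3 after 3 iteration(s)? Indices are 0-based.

v_0 = (2, 1, -1).
v_1 = A·v_0 = (-7, -6, 5).
v_2 = A·v_1 = (29, 26, -16).
v_3 = A·v_2 = (-133, -110, 71).

v_3 = (-133, -110, 71)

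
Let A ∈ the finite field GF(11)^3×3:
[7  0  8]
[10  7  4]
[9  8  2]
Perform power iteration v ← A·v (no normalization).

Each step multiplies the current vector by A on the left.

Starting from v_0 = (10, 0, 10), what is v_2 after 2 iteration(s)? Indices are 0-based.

v_0 = (10, 0, 10).
v_1 = A·v_0 = (7, 8, 0).
v_2 = A·v_1 = (5, 5, 6).

v_2 = (5, 5, 6)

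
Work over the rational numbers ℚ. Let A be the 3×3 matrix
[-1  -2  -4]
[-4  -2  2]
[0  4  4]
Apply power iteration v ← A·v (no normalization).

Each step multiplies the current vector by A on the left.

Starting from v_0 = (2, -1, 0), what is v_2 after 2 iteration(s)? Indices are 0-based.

v_2 = (28, 4, -40)

v_0 = (2, -1, 0).
v_1 = A·v_0 = (0, -6, -4).
v_2 = A·v_1 = (28, 4, -40).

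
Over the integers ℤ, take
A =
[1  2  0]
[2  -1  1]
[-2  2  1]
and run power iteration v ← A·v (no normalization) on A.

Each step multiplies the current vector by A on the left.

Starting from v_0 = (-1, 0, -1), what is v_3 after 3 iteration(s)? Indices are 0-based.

v_3 = (-3, -19, 15)

v_0 = (-1, 0, -1).
v_1 = A·v_0 = (-1, -3, 1).
v_2 = A·v_1 = (-7, 2, -3).
v_3 = A·v_2 = (-3, -19, 15).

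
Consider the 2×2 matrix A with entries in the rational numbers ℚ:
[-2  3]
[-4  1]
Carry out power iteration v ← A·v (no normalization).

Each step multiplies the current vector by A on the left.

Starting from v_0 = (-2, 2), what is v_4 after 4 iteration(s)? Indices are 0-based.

v_0 = (-2, 2).
v_1 = A·v_0 = (10, 10).
v_2 = A·v_1 = (10, -30).
v_3 = A·v_2 = (-110, -70).
v_4 = A·v_3 = (10, 370).

v_4 = (10, 370)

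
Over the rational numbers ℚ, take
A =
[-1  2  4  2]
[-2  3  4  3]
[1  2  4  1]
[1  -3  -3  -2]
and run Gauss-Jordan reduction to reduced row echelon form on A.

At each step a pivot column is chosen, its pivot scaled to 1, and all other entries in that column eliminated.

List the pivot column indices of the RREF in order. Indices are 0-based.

pivot columns: 0, 1, 2, 3

pivot(0,0)=-1: scale R0 → (1, -2, -4, -2)
  clear (1,0): R1 −= (-2)R0 → (0, -1, -4, -1)
  clear (2,0): R2 −= (1)R0 → (0, 4, 8, 3)
  clear (3,0): R3 −= (1)R0 → (0, -1, 1, 0)
pivot(1,1)=-1: scale R1 → (0, 1, 4, 1)
  clear (0,1): R0 −= (-2)R1 → (1, 0, 4, 0)
  clear (2,1): R2 −= (4)R1 → (0, 0, -8, -1)
  clear (3,1): R3 −= (-1)R1 → (0, 0, 5, 1)
pivot(2,2)=-8: scale R2 → (0, 0, 1, 1/8)
  clear (0,2): R0 −= (4)R2 → (1, 0, 0, -1/2)
  clear (1,2): R1 −= (4)R2 → (0, 1, 0, 1/2)
  clear (3,2): R3 −= (5)R2 → (0, 0, 0, 3/8)
pivot(3,3)=3/8: scale R3 → (0, 0, 0, 1)
  clear (0,3): R0 −= (-1/2)R3 → (1, 0, 0, 0)
  clear (1,3): R1 −= (1/2)R3 → (0, 1, 0, 0)
  clear (2,3): R2 −= (1/8)R3 → (0, 0, 1, 0)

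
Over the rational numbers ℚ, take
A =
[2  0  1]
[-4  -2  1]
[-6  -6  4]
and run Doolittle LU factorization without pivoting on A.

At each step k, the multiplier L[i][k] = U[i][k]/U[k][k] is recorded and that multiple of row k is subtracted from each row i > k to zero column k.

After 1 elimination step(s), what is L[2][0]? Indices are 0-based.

L[2][0] = -3

k=0: U[0][0]=2
  eliminate (1,0): mult=-2, new row 1: (0, -2, 3); set L[1][0]=-2
  eliminate (2,0): mult=-3, new row 2: (0, -6, 7); set L[2][0]=-3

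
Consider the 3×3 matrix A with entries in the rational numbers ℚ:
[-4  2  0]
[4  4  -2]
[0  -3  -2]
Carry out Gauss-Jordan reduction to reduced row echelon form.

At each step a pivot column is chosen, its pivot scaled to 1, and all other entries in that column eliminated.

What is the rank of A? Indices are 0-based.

step 1: normalize row 0 (÷-4) = (1, -1/2, 0)
  row 1: subtract 4×row0 = (0, 6, -2)
step 2: normalize row 1 (÷6) = (0, 1, -1/3)
  row 0: subtract -1/2×row1 = (1, 0, -1/6)
  row 2: subtract -3×row1 = (0, 0, -3)
step 3: normalize row 2 (÷-3) = (0, 0, 1)
  row 0: subtract -1/6×row2 = (1, 0, 0)
  row 1: subtract -1/3×row2 = (0, 1, 0)

rank = 3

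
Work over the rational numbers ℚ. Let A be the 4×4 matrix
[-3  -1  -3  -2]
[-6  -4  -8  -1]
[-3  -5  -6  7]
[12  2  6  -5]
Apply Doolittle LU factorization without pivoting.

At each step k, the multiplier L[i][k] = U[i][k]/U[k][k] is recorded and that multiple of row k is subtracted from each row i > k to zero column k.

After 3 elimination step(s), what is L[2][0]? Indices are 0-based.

k=0: U[0][0]=-3
  eliminate (1,0): mult=2, new row 1: (0, -2, -2, 3); set L[1][0]=2
  eliminate (2,0): mult=1, new row 2: (0, -4, -3, 9); set L[2][0]=1
  eliminate (3,0): mult=-4, new row 3: (0, -2, -6, -13); set L[3][0]=-4
k=1: U[1][1]=-2
  eliminate (2,1): mult=2, new row 2: (0, 0, 1, 3); set L[2][1]=2
  eliminate (3,1): mult=1, new row 3: (0, 0, -4, -16); set L[3][1]=1
k=2: U[2][2]=1
  eliminate (3,2): mult=-4, new row 3: (0, 0, 0, -4); set L[3][2]=-4

L[2][0] = 1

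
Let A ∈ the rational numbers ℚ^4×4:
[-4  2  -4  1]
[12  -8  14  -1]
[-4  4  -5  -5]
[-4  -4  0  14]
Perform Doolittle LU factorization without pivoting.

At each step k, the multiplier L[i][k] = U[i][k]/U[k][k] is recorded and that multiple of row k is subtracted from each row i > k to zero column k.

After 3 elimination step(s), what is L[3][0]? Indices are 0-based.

[col 0] pivot -4
  R1 -= -3*R0 → (0, -2, 2, 2)  (L[1][0] := -3)
  R2 -= 1*R0 → (0, 2, -1, -6)  (L[2][0] := 1)
  R3 -= 1*R0 → (0, -6, 4, 13)  (L[3][0] := 1)
[col 1] pivot -2
  R2 -= -1*R1 → (0, 0, 1, -4)  (L[2][1] := -1)
  R3 -= 3*R1 → (0, 0, -2, 7)  (L[3][1] := 3)
[col 2] pivot 1
  R3 -= -2*R2 → (0, 0, 0, -1)  (L[3][2] := -2)

L[3][0] = 1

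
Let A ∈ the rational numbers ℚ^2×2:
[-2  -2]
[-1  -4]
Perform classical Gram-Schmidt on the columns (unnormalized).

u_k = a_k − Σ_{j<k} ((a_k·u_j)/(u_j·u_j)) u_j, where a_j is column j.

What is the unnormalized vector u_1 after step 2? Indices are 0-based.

u_1 = (6/5, -12/5)

Step 1: u_0 = a_0 = (-2, -1).
Step 2: u_1 = a_1 − (8/5)·u_0 = (6/5, -12/5).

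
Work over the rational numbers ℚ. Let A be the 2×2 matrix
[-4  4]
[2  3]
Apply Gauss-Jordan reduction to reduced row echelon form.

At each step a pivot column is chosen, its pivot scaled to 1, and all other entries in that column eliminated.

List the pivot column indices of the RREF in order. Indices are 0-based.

step 1: normalize row 0 (÷-4) = (1, -1)
  row 1: subtract 2×row0 = (0, 5)
step 2: normalize row 1 (÷5) = (0, 1)
  row 0: subtract -1×row1 = (1, 0)

pivot columns: 0, 1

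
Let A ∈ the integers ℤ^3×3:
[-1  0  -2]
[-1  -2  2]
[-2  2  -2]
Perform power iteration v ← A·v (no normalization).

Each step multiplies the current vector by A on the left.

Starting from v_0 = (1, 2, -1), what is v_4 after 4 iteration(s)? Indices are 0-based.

v_4 = (-273, 321, -492)

v_0 = (1, 2, -1).
v_1 = A·v_0 = (1, -7, 4).
v_2 = A·v_1 = (-9, 21, -24).
v_3 = A·v_2 = (57, -81, 108).
v_4 = A·v_3 = (-273, 321, -492).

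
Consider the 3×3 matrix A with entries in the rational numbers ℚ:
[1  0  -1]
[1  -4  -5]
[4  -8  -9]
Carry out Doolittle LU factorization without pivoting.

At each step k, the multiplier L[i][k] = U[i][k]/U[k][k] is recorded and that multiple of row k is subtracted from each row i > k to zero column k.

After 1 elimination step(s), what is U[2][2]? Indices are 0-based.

Step 1: pivot at (0,0) is 1.
  row1 ← row1 − (1)·row0  ⇒  L[1][0]=1, U row1=(0, -4, -4)
  row2 ← row2 − (4)·row0  ⇒  L[2][0]=4, U row2=(0, -8, -5)

U[2][2] = -5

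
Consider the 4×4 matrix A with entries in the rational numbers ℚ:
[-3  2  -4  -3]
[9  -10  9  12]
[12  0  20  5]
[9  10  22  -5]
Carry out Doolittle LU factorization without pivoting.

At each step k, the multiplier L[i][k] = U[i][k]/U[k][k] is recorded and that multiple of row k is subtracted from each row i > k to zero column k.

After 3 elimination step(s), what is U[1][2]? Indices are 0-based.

k=0: U[0][0]=-3
  eliminate (1,0): mult=-3, new row 1: (0, -4, -3, 3); set L[1][0]=-3
  eliminate (2,0): mult=-4, new row 2: (0, 8, 4, -7); set L[2][0]=-4
  eliminate (3,0): mult=-3, new row 3: (0, 16, 10, -14); set L[3][0]=-3
k=1: U[1][1]=-4
  eliminate (2,1): mult=-2, new row 2: (0, 0, -2, -1); set L[2][1]=-2
  eliminate (3,1): mult=-4, new row 3: (0, 0, -2, -2); set L[3][1]=-4
k=2: U[2][2]=-2
  eliminate (3,2): mult=1, new row 3: (0, 0, 0, -1); set L[3][2]=1

U[1][2] = -3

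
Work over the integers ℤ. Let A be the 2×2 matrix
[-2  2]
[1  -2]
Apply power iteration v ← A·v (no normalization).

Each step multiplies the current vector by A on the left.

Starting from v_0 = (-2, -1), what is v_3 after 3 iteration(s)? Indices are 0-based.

v_3 = (12, -8)

v_0 = (-2, -1).
v_1 = A·v_0 = (2, 0).
v_2 = A·v_1 = (-4, 2).
v_3 = A·v_2 = (12, -8).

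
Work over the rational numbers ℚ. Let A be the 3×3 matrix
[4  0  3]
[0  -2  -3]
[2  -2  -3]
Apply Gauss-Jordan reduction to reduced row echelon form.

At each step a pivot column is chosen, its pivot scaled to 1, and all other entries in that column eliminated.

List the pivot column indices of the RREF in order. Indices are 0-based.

[1] R0 /= 4  ⇒  (1, 0, 3/4)
     R2 -= 2·R0  ⇒  (0, -2, -9/2)
[2] R1 /= -2  ⇒  (0, 1, 3/2)
     R2 -= -2·R1  ⇒  (0, 0, -3/2)
[3] R2 /= -3/2  ⇒  (0, 0, 1)
     R0 -= 3/4·R2  ⇒  (1, 0, 0)
     R1 -= 3/2·R2  ⇒  (0, 1, 0)

pivot columns: 0, 1, 2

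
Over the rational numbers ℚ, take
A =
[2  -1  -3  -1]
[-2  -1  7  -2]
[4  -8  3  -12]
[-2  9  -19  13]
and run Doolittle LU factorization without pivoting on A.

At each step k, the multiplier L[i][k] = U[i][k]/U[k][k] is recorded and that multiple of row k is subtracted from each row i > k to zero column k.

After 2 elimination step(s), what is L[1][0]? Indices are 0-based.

L[1][0] = -1

k=0: U[0][0]=2
  eliminate (1,0): mult=-1, new row 1: (0, -2, 4, -3); set L[1][0]=-1
  eliminate (2,0): mult=2, new row 2: (0, -6, 9, -10); set L[2][0]=2
  eliminate (3,0): mult=-1, new row 3: (0, 8, -22, 12); set L[3][0]=-1
k=1: U[1][1]=-2
  eliminate (2,1): mult=3, new row 2: (0, 0, -3, -1); set L[2][1]=3
  eliminate (3,1): mult=-4, new row 3: (0, 0, -6, 0); set L[3][1]=-4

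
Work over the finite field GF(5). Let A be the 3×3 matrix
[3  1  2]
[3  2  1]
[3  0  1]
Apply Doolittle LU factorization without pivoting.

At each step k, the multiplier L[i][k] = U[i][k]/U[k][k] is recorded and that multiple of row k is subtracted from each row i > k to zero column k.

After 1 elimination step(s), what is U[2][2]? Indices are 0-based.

U[2][2] = 4

k=0: U[0][0]=3
  eliminate (1,0): mult=1, new row 1: (0, 1, 4); set L[1][0]=1
  eliminate (2,0): mult=1, new row 2: (0, 4, 4); set L[2][0]=1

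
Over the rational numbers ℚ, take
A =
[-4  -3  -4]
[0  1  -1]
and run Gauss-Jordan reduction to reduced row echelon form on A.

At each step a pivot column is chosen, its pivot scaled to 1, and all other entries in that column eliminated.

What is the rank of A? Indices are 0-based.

step 1: normalize row 0 (÷-4) = (1, 3/4, 1)
step 2: normalize row 1 (÷1) = (0, 1, -1)
  row 0: subtract 3/4×row1 = (1, 0, 7/4)

rank = 2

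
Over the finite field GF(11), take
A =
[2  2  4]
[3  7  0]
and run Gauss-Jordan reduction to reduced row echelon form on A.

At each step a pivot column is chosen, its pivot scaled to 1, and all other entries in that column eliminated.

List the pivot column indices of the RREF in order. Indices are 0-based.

[1] R0 /= 2  ⇒  (1, 1, 2)
     R1 -= 3·R0  ⇒  (0, 4, 5)
[2] R1 /= 4  ⇒  (0, 1, 4)
     R0 -= 1·R1  ⇒  (1, 0, 9)

pivot columns: 0, 1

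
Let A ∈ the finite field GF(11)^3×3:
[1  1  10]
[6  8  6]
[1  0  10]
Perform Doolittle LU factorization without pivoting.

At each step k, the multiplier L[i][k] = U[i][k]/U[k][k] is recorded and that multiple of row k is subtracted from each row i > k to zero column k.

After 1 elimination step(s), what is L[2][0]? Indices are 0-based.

Step 1: pivot at (0,0) is 1.
  row1 ← row1 − (6)·row0  ⇒  L[1][0]=6, U row1=(0, 2, 1)
  row2 ← row2 − (1)·row0  ⇒  L[2][0]=1, U row2=(0, 10, 0)

L[2][0] = 1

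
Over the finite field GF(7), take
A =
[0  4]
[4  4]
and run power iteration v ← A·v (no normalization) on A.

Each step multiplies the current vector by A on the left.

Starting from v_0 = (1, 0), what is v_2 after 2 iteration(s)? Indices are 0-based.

v_2 = (2, 2)

v_0 = (1, 0).
v_1 = A·v_0 = (0, 4).
v_2 = A·v_1 = (2, 2).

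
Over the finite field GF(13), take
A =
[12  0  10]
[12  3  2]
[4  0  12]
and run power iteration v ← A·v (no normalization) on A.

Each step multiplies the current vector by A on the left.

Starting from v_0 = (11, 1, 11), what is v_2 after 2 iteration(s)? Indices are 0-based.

v_0 = (11, 1, 11).
v_1 = A·v_0 = (8, 1, 7).
v_2 = A·v_1 = (10, 9, 12).

v_2 = (10, 9, 12)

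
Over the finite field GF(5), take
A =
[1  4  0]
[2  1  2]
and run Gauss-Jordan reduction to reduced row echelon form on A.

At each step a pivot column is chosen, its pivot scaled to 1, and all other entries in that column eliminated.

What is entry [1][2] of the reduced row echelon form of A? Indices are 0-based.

M[1][2] = 4

step 1: normalize row 0 (÷1) = (1, 4, 0)
  row 1: subtract 2×row0 = (0, 3, 2)
step 2: normalize row 1 (÷3) = (0, 1, 4)
  row 0: subtract 4×row1 = (1, 0, 4)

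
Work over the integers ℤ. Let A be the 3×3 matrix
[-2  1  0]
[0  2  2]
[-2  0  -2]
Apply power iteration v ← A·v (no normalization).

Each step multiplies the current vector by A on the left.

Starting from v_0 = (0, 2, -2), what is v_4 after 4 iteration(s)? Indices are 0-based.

v_0 = (0, 2, -2).
v_1 = A·v_0 = (2, 0, 4).
v_2 = A·v_1 = (-4, 8, -12).
v_3 = A·v_2 = (16, -8, 32).
v_4 = A·v_3 = (-40, 48, -96).

v_4 = (-40, 48, -96)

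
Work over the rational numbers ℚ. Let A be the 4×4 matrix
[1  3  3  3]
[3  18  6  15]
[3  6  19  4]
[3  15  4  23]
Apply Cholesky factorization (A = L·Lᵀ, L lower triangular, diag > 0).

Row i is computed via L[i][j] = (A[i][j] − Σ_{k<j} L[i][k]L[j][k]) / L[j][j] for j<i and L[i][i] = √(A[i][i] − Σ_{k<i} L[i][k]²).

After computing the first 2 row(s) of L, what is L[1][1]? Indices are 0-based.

Step 1: L[0][0] = √(1) = 1.
  L[1][0] = (3) / L[0][0] = 3.
Step 2: L[1][1] = √(9) = 3.

L[1][1] = 3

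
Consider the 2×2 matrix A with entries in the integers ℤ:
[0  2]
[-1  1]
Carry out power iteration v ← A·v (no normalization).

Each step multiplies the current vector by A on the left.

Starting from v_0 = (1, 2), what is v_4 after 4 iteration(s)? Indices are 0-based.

v_0 = (1, 2).
v_1 = A·v_0 = (4, 1).
v_2 = A·v_1 = (2, -3).
v_3 = A·v_2 = (-6, -5).
v_4 = A·v_3 = (-10, 1).

v_4 = (-10, 1)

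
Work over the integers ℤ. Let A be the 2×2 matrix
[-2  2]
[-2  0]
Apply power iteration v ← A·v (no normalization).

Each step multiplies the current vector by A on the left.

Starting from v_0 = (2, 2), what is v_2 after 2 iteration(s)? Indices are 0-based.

v_2 = (-8, 0)

v_0 = (2, 2).
v_1 = A·v_0 = (0, -4).
v_2 = A·v_1 = (-8, 0).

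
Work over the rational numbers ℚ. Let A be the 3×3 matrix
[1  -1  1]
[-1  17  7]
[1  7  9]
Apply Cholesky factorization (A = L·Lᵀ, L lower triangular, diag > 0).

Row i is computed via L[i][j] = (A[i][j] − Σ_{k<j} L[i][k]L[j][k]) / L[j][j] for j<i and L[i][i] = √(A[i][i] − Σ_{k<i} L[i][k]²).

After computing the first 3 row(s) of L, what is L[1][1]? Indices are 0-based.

L[1][1] = 4

Step 1: L[0][0] = √(1) = 1.
  L[1][0] = (-1) / L[0][0] = -1.
Step 2: L[1][1] = √(16) = 4.
  L[2][0] = (1) / L[0][0] = 1.
  L[2][1] = (8) / L[1][1] = 2.
Step 3: L[2][2] = √(4) = 2.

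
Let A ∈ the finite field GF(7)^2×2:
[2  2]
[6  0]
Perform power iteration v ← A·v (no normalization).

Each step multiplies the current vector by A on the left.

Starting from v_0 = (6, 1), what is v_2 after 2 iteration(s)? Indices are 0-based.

v_0 = (6, 1).
v_1 = A·v_0 = (0, 1).
v_2 = A·v_1 = (2, 0).

v_2 = (2, 0)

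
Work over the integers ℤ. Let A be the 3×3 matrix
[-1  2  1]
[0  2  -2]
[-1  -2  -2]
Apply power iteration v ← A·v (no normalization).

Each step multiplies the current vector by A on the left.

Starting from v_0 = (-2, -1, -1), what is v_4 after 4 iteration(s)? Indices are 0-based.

v_0 = (-2, -1, -1).
v_1 = A·v_0 = (-1, 0, 6).
v_2 = A·v_1 = (7, -12, -11).
v_3 = A·v_2 = (-42, -2, 39).
v_4 = A·v_3 = (77, -82, -32).

v_4 = (77, -82, -32)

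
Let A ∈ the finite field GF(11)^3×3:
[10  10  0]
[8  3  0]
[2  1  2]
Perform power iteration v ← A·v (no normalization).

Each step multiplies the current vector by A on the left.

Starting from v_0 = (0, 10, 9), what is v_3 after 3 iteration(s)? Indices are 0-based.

v_0 = (0, 10, 9).
v_1 = A·v_0 = (1, 8, 6).
v_2 = A·v_1 = (2, 10, 0).
v_3 = A·v_2 = (10, 2, 3).

v_3 = (10, 2, 3)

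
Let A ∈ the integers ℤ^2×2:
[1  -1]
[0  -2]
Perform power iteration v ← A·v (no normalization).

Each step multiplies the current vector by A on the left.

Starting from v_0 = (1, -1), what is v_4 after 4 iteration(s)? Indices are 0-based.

v_4 = (-4, -16)

v_0 = (1, -1).
v_1 = A·v_0 = (2, 2).
v_2 = A·v_1 = (0, -4).
v_3 = A·v_2 = (4, 8).
v_4 = A·v_3 = (-4, -16).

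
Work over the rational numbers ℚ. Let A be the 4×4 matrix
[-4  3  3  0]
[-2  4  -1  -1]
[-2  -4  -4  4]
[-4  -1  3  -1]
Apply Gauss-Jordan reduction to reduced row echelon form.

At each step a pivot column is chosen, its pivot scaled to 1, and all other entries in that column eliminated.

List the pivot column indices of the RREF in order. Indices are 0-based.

pivot(0,0)=-4: scale R0 → (1, -3/4, -3/4, 0)
  clear (1,0): R1 −= (-2)R0 → (0, 5/2, -5/2, -1)
  clear (2,0): R2 −= (-2)R0 → (0, -11/2, -11/2, 4)
  clear (3,0): R3 −= (-4)R0 → (0, -4, 0, -1)
pivot(1,1)=5/2: scale R1 → (0, 1, -1, -2/5)
  clear (0,1): R0 −= (-3/4)R1 → (1, 0, -3/2, -3/10)
  clear (2,1): R2 −= (-11/2)R1 → (0, 0, -11, 9/5)
  clear (3,1): R3 −= (-4)R1 → (0, 0, -4, -13/5)
pivot(2,2)=-11: scale R2 → (0, 0, 1, -9/55)
  clear (0,2): R0 −= (-3/2)R2 → (1, 0, 0, -6/11)
  clear (1,2): R1 −= (-1)R2 → (0, 1, 0, -31/55)
  clear (3,2): R3 −= (-4)R2 → (0, 0, 0, -179/55)
pivot(3,3)=-179/55: scale R3 → (0, 0, 0, 1)
  clear (0,3): R0 −= (-6/11)R3 → (1, 0, 0, 0)
  clear (1,3): R1 −= (-31/55)R3 → (0, 1, 0, 0)
  clear (2,3): R2 −= (-9/55)R3 → (0, 0, 1, 0)

pivot columns: 0, 1, 2, 3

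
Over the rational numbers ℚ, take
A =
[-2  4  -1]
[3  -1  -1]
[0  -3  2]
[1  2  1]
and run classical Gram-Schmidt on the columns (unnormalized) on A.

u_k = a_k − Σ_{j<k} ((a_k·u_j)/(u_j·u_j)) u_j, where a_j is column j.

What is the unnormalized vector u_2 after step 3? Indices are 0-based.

u_2 = (-73/339, -248/339, 128/113, 598/339)

Step 1: u_0 = a_0 = (-2, 3, 0, 1).
Step 2: u_1 = a_1 − (-9/14)·u_0 = (19/7, 13/14, -3, 37/14).
Step 3: u_2 = a_2 − (0)·u_0 − (-98/339)·u_1 = (-73/339, -248/339, 128/113, 598/339).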